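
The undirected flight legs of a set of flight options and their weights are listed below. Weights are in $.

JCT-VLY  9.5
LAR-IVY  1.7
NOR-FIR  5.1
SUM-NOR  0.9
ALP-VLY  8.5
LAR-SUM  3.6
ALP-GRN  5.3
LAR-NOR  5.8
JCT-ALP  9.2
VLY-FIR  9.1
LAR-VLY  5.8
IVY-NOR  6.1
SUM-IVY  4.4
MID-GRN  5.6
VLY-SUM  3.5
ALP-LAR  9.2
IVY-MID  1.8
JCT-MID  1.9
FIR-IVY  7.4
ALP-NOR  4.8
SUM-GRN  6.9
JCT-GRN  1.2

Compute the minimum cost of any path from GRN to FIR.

$12.3

Settle nodes by increasing distance from GRN:
GRN: 0
JCT: 1.2  (via GRN)
MID: 3.1  (via JCT)
IVY: 4.9  (via MID)
ALP: 5.3  (via GRN)
LAR: 6.6  (via IVY)
SUM: 6.9  (via GRN)
NOR: 7.8  (via SUM)
VLY: 10.4  (via SUM)
FIR: 12.3  (via IVY)
Shortest route: GRN → JCT → MID → IVY → FIR = $12.3.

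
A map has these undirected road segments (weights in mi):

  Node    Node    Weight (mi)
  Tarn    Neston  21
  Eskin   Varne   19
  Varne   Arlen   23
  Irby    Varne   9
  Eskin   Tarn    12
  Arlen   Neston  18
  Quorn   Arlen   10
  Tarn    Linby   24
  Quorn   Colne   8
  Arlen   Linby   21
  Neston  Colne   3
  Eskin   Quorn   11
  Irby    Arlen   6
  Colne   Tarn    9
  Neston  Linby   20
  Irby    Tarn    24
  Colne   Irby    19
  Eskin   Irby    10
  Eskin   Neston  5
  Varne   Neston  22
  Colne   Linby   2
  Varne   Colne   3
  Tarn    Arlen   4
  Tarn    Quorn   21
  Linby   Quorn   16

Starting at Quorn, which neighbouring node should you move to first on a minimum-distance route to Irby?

Compare a few routes:
Quorn → Arlen → Irby: 10+6 = 16
Quorn → Colne → Varne → Irby: 8+3+9 = 20
Quorn → Eskin → Irby: 11+10 = 21
The minimum is 16 mi via Quorn → Arlen → Irby.
So from Quorn the first move is to Arlen.

Arlen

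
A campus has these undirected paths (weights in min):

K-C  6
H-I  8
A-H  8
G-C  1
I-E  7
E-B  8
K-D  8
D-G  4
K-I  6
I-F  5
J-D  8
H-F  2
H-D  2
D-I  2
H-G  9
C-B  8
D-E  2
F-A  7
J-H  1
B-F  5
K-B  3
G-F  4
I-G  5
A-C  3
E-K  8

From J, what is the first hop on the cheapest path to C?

H

Compare a few routes:
J → H → D → G → C: 1+2+4+1 = 8
J → H → D → I → G → C: 1+2+2+5+1 = 11
J → H → G → C: 1+9+1 = 11
Cheapest is J → H → D → G → C at 8 min.
So from J the first move is to H.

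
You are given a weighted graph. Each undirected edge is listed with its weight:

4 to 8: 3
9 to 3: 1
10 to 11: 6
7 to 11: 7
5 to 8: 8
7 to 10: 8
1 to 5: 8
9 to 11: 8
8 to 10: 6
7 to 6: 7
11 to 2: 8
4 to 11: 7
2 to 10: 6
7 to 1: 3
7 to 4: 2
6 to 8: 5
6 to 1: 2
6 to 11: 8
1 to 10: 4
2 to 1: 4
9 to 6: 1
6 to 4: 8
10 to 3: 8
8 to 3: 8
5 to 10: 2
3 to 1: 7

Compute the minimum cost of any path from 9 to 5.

9

Candidate routes:
9 - 3 - 10 - 5: 1+8+2 = 11
9 - 6 - 1 - 10 - 5: 1+2+4+2 = 9
Cheapest is 9 - 6 - 1 - 10 - 5 at 9.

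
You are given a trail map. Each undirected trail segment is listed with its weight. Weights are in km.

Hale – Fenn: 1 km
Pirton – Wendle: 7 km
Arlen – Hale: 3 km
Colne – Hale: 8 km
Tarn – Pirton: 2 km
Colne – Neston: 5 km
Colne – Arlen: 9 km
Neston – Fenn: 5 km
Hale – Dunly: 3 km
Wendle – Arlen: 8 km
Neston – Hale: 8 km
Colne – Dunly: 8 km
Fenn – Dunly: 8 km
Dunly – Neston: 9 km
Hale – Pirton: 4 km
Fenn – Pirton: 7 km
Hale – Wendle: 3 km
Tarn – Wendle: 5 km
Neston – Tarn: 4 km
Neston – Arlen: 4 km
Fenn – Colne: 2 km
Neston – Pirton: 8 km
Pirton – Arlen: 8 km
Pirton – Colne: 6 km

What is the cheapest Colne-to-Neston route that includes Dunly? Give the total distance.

Best Colne to Dunly: Colne → Fenn → Hale → Dunly costing 6
Shortest Dunly→Neston: Dunly → Neston = 9
Total via Dunly: 6 + 9 = 15 km.

15 km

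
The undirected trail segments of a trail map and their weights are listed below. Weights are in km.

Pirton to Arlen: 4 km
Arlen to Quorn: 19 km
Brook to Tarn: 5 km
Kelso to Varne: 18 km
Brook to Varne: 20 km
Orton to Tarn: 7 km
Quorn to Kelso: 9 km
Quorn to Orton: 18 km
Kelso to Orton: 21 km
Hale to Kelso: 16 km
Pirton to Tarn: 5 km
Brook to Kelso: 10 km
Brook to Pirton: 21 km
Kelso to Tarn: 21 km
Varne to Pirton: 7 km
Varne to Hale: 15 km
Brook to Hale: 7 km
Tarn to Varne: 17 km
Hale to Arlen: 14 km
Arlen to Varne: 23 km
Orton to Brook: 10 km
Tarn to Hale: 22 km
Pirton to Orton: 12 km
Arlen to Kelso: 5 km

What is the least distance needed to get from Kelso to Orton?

20 km

Candidate routes:
Kelso–Arlen–Pirton–Orton: 5+4+12 = 21
Kelso–Brook–Orton: 10+10 = 20
Kelso–Arlen–Pirton–Tarn–Orton: 5+4+5+7 = 21
Kelso–Orton: 21 = 21
Cheapest is Kelso–Brook–Orton at 20 km.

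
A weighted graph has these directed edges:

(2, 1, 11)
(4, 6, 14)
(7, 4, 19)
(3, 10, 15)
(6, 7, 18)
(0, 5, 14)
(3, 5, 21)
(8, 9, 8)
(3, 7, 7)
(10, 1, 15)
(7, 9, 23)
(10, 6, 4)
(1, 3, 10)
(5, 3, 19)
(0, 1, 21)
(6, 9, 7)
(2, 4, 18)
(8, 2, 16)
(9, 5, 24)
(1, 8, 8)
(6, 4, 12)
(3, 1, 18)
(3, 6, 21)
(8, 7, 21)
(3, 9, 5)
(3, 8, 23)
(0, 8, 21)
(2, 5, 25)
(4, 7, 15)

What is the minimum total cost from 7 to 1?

84

Compare a few routes:
7 → 9 → 5 → 3 → 10 → 1: 23+24+19+15+15 = 96
7 → 9 → 5 → 3 → 1: 23+24+19+18 = 84
7 → 4 → 6 → 9 → 5 → 3 → 1: 19+14+7+24+19+18 = 101
Cheapest is 7 → 9 → 5 → 3 → 1 at 84.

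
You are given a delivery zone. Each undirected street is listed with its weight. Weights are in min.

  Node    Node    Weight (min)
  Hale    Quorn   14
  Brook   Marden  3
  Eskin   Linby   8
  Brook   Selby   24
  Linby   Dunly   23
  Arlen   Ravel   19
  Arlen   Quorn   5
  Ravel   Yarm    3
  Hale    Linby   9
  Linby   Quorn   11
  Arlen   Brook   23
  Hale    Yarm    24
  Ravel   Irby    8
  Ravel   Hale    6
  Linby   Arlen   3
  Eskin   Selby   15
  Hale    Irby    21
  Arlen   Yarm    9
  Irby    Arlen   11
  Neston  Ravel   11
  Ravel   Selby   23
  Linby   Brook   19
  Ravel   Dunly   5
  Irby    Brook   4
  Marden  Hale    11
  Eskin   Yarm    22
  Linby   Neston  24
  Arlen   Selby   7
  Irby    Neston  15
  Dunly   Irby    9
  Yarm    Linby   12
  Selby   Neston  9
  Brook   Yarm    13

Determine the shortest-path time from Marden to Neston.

22 min

Enumerating some paths:
Marden–Brook–Irby–Ravel–Neston: 3+4+8+11 = 26
Marden–Brook–Irby–Neston: 3+4+15 = 22
The minimum is 22 min via Marden–Brook–Irby–Neston.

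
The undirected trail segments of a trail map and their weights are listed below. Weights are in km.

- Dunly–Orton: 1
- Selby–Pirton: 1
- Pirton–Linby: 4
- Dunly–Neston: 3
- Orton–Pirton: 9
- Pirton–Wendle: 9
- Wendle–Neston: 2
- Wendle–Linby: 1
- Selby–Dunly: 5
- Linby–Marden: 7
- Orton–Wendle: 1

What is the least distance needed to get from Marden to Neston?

Running Dijkstra from Marden:
Marden: 0
Linby: 7  (via Marden)
Wendle: 8  (via Linby)
Orton: 9  (via Wendle)
Neston: 10  (via Wendle)
Shortest route: Marden → Linby → Wendle → Neston = 10 km.

10 km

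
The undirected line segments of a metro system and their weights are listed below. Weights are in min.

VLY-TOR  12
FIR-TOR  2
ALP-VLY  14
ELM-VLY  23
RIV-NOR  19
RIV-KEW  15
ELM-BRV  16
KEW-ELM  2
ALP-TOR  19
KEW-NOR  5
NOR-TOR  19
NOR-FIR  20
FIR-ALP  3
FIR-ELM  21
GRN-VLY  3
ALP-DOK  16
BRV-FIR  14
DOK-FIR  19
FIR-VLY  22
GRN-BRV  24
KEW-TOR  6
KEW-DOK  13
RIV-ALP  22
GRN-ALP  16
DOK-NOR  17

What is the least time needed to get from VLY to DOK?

30 min

Candidate routes:
VLY - TOR - FIR - DOK: 12+2+19 = 33
VLY - ALP - DOK: 14+16 = 30
VLY - TOR - KEW - DOK: 12+6+13 = 31
Cheapest is VLY - ALP - DOK at 30 min.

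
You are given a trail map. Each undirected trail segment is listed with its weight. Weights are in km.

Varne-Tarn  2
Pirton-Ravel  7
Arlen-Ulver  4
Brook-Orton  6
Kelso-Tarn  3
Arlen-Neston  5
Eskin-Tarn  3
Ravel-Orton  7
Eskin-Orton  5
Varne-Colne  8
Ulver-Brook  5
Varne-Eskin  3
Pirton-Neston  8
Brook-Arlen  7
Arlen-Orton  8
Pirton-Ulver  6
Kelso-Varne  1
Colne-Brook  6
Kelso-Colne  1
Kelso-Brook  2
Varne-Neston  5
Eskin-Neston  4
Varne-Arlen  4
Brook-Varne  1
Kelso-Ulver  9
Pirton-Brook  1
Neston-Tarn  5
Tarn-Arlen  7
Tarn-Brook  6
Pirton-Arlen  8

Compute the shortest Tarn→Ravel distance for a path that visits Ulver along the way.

Best Tarn to Ulver: Tarn–Varne–Brook–Ulver costing 8
Best Ulver to Ravel: Ulver–Pirton–Ravel costing 13
Total via Ulver: 8 + 13 = 21 km.

21 km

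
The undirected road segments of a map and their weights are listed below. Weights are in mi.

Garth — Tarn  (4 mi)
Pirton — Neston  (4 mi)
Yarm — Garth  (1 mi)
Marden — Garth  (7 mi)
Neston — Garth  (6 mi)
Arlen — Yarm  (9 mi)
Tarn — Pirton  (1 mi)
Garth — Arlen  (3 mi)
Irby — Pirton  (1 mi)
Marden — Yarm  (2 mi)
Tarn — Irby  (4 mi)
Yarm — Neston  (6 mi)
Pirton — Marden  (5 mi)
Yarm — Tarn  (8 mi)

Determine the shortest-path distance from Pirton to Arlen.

Shortest distances from Pirton:
Pirton: 0
Tarn: 1  (via Pirton)
Irby: 1  (via Pirton)
Neston: 4  (via Pirton)
Garth: 5  (via Tarn)
Marden: 5  (via Pirton)
Yarm: 6  (via Garth)
Arlen: 8  (via Garth)
Shortest route: Pirton → Tarn → Garth → Arlen = 8 mi.

8 mi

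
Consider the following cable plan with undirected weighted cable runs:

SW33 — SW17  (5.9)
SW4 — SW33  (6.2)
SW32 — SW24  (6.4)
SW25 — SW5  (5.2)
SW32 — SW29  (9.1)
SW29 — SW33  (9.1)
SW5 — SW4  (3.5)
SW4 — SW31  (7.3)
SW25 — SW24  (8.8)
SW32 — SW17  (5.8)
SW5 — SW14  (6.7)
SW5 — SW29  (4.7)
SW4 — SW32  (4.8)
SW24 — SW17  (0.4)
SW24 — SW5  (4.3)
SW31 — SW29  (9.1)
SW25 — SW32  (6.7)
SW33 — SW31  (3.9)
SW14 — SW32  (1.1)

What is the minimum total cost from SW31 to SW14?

Enumerating some paths:
SW31 → SW33 → SW17 → SW32 → SW14: 3.9+5.9+5.8+1.1 = 16.7
SW31 → SW33 → SW4 → SW32 → SW14: 3.9+6.2+4.8+1.1 = 16
SW31 → SW4 → SW32 → SW14: 7.3+4.8+1.1 = 13.2
Cheapest is SW31 → SW4 → SW32 → SW14 at 13.2.

13.2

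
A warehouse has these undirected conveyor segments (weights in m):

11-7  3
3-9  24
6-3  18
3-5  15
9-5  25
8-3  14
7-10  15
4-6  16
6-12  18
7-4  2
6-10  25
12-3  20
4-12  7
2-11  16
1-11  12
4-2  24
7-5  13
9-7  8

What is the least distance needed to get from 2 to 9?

Shortest distances from 2:
2: 0
11: 16  (via 2)
7: 19  (via 11)
4: 21  (via 7)
9: 27  (via 7)
Shortest route: 2 → 11 → 7 → 9 = 27 m.

27 m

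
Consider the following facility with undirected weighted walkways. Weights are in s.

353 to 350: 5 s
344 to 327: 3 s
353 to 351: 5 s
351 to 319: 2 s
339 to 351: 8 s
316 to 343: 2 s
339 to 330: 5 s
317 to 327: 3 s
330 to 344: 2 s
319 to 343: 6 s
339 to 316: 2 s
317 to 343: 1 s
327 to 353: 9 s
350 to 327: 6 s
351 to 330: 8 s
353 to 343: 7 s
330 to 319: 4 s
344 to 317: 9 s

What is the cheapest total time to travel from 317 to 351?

Running Dijkstra from 317:
317: 0
343: 1  (via 317)
327: 3  (via 317)
316: 3  (via 343)
339: 5  (via 316)
344: 6  (via 327)
319: 7  (via 343)
330: 8  (via 344)
353: 8  (via 343)
351: 9  (via 319)
Shortest route: 317 → 343 → 319 → 351 = 9 s.

9 s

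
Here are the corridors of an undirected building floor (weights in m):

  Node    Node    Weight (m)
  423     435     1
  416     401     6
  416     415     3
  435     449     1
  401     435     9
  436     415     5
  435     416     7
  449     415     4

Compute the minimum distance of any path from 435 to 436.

Compare a few routes:
435–449–415–436: 1+4+5 = 10
435–416–415–436: 7+3+5 = 15
The minimum is 10 m via 435–449–415–436.

10 m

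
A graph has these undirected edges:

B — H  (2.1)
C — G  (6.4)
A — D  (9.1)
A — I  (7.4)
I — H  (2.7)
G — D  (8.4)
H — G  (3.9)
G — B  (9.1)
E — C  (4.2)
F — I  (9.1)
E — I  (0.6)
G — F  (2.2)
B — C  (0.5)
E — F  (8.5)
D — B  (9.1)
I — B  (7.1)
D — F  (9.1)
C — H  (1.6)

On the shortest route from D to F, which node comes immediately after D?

Enumerating some paths:
D - F: 9.1 = 9.1
D - B - H - G - F: 9.1+2.1+3.9+2.2 = 17.3
D - G - F: 8.4+2.2 = 10.6
Cheapest is D - F at 9.1.
So from D the first move is to F.

F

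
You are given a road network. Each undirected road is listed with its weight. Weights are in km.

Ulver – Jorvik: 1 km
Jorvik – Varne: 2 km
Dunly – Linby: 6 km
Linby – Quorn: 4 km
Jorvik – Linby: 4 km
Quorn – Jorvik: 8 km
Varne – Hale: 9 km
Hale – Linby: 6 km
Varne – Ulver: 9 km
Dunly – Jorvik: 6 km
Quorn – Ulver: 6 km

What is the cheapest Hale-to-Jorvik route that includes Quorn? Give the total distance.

Shortest Hale→Quorn: Hale → Linby → Quorn = 10
Shortest Quorn→Jorvik: Quorn → Ulver → Jorvik = 7
Total via Quorn: 10 + 7 = 17 km.

17 km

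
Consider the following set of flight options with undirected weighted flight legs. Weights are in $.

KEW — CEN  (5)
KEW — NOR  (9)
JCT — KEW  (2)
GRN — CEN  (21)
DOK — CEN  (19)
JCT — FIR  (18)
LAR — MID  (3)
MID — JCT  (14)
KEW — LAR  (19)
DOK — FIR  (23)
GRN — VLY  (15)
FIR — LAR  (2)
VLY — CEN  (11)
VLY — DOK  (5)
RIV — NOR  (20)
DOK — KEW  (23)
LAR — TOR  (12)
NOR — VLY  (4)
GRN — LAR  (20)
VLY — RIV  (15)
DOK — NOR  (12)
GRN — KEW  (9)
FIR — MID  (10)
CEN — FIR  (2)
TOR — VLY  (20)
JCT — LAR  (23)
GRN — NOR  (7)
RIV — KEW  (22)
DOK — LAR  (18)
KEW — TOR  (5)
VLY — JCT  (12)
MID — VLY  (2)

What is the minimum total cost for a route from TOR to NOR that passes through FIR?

Shortest TOR→FIR: TOR–KEW–CEN–FIR = 12
Best FIR to NOR: FIR–LAR–MID–VLY–NOR costing 11
Total via FIR: 12 + 11 = $23.

$23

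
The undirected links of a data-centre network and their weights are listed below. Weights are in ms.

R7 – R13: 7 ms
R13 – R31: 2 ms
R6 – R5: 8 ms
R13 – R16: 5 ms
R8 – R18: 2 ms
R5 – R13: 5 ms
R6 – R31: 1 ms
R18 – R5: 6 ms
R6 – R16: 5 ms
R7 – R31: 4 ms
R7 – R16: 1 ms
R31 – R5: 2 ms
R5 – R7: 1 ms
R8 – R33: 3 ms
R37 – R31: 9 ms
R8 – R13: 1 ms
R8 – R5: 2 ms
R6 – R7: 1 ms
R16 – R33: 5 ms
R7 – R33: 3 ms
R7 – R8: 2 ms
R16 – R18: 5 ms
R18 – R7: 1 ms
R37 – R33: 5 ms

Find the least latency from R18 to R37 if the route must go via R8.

Shortest R18→R8: R18–R8 = 2
Shortest R8→R37: R8–R33–R37 = 8
Total via R8: 2 + 8 = 10 ms.

10 ms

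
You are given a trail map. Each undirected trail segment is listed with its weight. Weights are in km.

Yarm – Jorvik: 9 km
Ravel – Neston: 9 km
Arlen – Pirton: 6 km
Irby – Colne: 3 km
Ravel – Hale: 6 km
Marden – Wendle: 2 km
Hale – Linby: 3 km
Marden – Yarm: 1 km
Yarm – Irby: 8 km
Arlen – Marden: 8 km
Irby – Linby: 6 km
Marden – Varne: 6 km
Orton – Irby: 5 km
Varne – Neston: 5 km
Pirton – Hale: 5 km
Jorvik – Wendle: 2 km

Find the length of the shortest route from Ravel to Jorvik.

24 km

Candidate routes:
Ravel → Hale → Pirton → Arlen → Marden → Wendle → Jorvik: 6+5+6+8+2+2 = 29
Ravel → Neston → Varne → Marden → Wendle → Jorvik: 9+5+6+2+2 = 24
Ravel → Hale → Linby → Irby → Yarm → Marden → Wendle → Jorvik: 6+3+6+8+1+2+2 = 28
The minimum is 24 km via Ravel → Neston → Varne → Marden → Wendle → Jorvik.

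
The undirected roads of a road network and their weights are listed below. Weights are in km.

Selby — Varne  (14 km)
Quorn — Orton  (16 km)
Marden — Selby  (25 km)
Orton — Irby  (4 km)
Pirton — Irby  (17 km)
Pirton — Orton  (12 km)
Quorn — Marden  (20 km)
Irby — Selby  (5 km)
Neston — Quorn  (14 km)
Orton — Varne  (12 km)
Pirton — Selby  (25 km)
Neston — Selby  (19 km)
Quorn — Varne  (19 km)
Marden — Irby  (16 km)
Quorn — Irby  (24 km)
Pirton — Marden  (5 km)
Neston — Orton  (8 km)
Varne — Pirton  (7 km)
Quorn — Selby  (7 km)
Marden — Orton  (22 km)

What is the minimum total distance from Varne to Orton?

Settle nodes by increasing distance from Varne:
Varne: 0
Pirton: 7  (via Varne)
Marden: 12  (via Pirton)
Orton: 12  (via Varne)
Shortest route: Varne → Orton = 12 km.

12 km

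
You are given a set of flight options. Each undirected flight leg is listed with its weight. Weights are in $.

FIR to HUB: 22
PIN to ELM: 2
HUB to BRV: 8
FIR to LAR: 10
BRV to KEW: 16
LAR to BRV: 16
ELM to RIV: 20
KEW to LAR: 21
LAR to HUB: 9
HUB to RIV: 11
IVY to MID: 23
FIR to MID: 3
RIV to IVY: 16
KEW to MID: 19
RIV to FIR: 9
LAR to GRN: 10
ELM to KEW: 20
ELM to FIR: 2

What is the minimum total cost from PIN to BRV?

Candidate routes:
PIN - ELM - FIR - LAR - BRV: 2+2+10+16 = 30
PIN - ELM - FIR - HUB - BRV: 2+2+22+8 = 34
PIN - ELM - FIR - LAR - HUB - BRV: 2+2+10+9+8 = 31
PIN - ELM - FIR - RIV - HUB - BRV: 2+2+9+11+8 = 32
Cheapest is PIN - ELM - FIR - LAR - BRV at $30.

$30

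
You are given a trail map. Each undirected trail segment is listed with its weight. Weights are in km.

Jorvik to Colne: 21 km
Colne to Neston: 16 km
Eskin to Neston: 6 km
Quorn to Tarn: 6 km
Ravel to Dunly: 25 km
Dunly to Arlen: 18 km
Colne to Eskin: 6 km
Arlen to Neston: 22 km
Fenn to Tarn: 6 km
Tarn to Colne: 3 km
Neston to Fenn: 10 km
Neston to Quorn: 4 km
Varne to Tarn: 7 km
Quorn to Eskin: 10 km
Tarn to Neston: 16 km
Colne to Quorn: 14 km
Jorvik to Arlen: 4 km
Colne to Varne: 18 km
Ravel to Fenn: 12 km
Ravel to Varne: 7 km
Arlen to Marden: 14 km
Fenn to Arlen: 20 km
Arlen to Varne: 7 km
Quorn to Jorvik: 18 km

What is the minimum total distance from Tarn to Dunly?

32 km

Running Dijkstra from Tarn:
Tarn: 0
Colne: 3  (via Tarn)
Fenn: 6  (via Tarn)
Quorn: 6  (via Tarn)
Varne: 7  (via Tarn)
Eskin: 9  (via Colne)
Neston: 10  (via Quorn)
Ravel: 14  (via Varne)
Arlen: 14  (via Varne)
Jorvik: 18  (via Arlen)
Marden: 28  (via Arlen)
Dunly: 32  (via Arlen)
Shortest route: Tarn → Varne → Arlen → Dunly = 32 km.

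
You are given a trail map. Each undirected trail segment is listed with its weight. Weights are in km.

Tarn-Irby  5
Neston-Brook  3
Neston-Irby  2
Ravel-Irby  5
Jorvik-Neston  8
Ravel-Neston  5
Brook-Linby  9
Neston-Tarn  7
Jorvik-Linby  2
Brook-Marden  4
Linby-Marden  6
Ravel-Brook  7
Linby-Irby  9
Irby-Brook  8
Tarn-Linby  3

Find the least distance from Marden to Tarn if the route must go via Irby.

Shortest Marden→Irby: Marden–Brook–Neston–Irby = 9
Shortest Irby→Tarn: Irby–Tarn = 5
Total via Irby: 9 + 5 = 14 km.

14 km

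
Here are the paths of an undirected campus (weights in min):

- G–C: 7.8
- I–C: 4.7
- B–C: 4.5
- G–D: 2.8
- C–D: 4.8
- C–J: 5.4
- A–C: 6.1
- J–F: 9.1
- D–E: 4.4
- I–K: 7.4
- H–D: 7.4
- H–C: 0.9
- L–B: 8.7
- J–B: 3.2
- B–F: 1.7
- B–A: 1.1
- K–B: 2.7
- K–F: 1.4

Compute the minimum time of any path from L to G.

Enumerating some paths:
L - B - C - D - G: 8.7+4.5+4.8+2.8 = 20.8
L - B - A - C - D - G: 8.7+1.1+6.1+4.8+2.8 = 23.5
L - B - C - G: 8.7+4.5+7.8 = 21
L - B - A - C - G: 8.7+1.1+6.1+7.8 = 23.7
The minimum is 20.8 min via L - B - C - D - G.

20.8 min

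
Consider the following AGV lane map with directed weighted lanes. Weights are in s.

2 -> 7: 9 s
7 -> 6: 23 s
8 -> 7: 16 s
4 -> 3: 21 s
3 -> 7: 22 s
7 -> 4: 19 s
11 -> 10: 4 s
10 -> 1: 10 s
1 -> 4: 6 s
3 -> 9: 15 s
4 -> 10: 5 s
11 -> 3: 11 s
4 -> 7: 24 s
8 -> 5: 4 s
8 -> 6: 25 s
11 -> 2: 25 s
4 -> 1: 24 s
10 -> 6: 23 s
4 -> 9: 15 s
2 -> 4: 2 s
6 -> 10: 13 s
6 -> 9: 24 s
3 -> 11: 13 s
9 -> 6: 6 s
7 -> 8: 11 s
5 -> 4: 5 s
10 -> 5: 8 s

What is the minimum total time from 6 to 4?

26 s

Settle nodes by increasing distance from 6:
6: 0
10: 13  (via 6)
5: 21  (via 10)
1: 23  (via 10)
9: 24  (via 6)
4: 26  (via 5)
Shortest route: 6–10–5–4 = 26 s.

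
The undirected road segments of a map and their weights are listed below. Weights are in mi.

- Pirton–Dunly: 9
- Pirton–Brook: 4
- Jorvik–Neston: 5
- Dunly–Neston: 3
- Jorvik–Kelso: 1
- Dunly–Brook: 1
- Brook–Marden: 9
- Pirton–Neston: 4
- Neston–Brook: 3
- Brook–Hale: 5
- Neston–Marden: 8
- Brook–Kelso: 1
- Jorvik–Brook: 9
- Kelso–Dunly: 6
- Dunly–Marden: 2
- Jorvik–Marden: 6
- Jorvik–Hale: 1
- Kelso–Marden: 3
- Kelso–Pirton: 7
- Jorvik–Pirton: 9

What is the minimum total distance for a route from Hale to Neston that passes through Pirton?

11 mi

Best Hale to Pirton: Hale → Jorvik → Kelso → Brook → Pirton costing 7
Shortest Pirton→Neston: Pirton → Neston = 4
Total via Pirton: 7 + 4 = 11 mi.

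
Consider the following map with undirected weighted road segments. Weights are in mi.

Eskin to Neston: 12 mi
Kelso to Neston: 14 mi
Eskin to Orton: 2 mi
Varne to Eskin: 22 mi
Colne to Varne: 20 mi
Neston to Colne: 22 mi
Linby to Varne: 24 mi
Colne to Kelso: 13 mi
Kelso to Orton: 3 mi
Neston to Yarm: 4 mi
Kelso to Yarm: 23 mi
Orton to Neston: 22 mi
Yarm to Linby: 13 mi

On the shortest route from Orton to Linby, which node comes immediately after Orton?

Eskin

Compare a few routes:
Orton - Kelso - Yarm - Linby: 3+23+13 = 39
Orton - Eskin - Neston - Yarm - Linby: 2+12+4+13 = 31
Orton - Kelso - Neston - Yarm - Linby: 3+14+4+13 = 34
Orton - Neston - Yarm - Linby: 22+4+13 = 39
The minimum is 31 mi via Orton - Eskin - Neston - Yarm - Linby.
So from Orton the first move is to Eskin.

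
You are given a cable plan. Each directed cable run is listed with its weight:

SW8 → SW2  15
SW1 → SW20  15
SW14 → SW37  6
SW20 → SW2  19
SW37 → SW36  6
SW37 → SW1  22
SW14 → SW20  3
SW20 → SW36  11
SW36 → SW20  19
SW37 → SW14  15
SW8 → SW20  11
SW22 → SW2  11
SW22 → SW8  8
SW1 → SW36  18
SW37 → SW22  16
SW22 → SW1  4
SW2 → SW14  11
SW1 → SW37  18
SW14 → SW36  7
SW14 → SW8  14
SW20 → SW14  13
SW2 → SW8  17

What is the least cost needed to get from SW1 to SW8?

Compare a few routes:
SW1 → SW20 → SW14 → SW37 → SW22 → SW8: 15+13+6+16+8 = 58
SW1 → SW20 → SW2 → SW8: 15+19+17 = 51
SW1 → SW20 → SW14 → SW8: 15+13+14 = 42
SW1 → SW37 → SW14 → SW8: 18+15+14 = 47
Cheapest is SW1 → SW20 → SW14 → SW8 at 42.

42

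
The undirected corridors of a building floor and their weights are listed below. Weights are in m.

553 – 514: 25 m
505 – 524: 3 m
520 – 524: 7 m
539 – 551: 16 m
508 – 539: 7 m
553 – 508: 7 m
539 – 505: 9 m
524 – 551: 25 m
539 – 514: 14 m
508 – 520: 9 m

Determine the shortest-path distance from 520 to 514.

30 m

Enumerating some paths:
520 → 524 → 505 → 539 → 514: 7+3+9+14 = 33
520 → 508 → 539 → 514: 9+7+14 = 30
The minimum is 30 m via 520 → 508 → 539 → 514.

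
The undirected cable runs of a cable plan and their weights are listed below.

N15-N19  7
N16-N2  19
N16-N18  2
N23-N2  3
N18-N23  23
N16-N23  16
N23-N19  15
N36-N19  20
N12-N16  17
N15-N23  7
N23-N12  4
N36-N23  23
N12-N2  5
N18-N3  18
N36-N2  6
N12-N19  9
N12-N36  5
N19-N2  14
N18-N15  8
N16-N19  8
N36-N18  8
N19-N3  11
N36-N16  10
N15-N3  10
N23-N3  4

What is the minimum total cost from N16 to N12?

Settle nodes by increasing distance from N16:
N16: 0
N18: 2  (via N16)
N19: 8  (via N16)
N36: 10  (via N16)
N15: 10  (via N18)
N12: 15  (via N36)
Shortest route: N16 → N36 → N12 = 15.

15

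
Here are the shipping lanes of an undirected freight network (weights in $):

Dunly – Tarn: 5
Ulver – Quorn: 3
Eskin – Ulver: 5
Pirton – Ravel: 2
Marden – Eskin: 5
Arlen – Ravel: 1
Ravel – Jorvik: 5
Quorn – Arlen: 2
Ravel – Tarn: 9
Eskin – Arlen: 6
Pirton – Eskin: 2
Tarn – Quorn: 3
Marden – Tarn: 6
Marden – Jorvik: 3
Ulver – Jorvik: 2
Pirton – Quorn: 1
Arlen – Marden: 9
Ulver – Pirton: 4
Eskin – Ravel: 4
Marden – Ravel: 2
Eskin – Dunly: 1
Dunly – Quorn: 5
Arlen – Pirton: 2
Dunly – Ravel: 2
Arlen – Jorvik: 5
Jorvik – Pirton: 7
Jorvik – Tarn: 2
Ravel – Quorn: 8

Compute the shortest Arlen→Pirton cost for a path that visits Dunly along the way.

Best Arlen to Dunly: Arlen → Ravel → Dunly costing 3
Shortest Dunly→Pirton: Dunly → Eskin → Pirton = 3
Total via Dunly: 3 + 3 = $6.

$6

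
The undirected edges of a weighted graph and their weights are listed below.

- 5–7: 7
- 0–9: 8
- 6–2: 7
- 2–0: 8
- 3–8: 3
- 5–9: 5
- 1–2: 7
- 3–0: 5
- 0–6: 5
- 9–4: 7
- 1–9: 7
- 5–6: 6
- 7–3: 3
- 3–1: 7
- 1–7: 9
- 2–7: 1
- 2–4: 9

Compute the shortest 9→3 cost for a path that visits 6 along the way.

21

Best 9 to 6: 9 → 5 → 6 costing 11
Best 6 to 3: 6 → 0 → 3 costing 10
Total via 6: 11 + 10 = 21.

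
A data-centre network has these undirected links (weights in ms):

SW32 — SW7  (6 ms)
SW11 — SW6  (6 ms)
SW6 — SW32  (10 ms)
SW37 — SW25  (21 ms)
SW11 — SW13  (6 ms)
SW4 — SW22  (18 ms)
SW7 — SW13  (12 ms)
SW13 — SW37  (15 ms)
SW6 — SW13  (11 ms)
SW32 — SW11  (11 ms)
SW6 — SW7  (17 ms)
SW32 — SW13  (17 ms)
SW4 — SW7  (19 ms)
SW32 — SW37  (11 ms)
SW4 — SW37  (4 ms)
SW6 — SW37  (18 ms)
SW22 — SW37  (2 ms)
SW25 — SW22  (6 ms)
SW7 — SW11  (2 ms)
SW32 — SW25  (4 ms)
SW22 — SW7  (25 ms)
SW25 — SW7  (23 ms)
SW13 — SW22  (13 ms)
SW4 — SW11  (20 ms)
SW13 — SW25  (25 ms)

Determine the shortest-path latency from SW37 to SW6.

18 ms

Running Dijkstra from SW37:
SW37: 0
SW22: 2  (via SW37)
SW4: 4  (via SW37)
SW25: 8  (via SW22)
SW32: 11  (via SW37)
SW13: 15  (via SW37)
SW7: 17  (via SW32)
SW6: 18  (via SW37)
Shortest route: SW37–SW6 = 18 ms.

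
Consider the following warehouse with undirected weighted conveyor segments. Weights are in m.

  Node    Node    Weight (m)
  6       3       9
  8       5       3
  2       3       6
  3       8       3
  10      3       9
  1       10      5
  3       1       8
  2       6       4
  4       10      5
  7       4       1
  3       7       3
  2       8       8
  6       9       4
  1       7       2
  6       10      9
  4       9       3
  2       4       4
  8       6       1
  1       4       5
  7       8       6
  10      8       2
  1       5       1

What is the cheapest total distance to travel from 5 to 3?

Compare a few routes:
5 → 1 → 7 → 3: 1+2+3 = 6
5 → 1 → 3: 1+8 = 9
Cheapest is 5 → 1 → 7 → 3 at 6 m.

6 m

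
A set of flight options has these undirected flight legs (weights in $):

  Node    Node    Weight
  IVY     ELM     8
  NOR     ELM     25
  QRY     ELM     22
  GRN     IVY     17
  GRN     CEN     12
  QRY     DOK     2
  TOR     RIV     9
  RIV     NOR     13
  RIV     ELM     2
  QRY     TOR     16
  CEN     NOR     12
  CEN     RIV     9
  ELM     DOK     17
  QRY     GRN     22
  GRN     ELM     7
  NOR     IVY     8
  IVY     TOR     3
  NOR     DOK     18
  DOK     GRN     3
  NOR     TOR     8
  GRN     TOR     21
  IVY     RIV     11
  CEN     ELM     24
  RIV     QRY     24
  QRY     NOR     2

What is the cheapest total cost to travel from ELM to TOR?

$11

Candidate routes:
ELM → GRN → DOK → QRY → NOR → TOR: 7+3+2+2+8 = 22
ELM → RIV → IVY → TOR: 2+11+3 = 16
ELM → RIV → NOR → TOR: 2+13+8 = 23
ELM → RIV → TOR: 2+9 = 11
The minimum is $11 via ELM → RIV → TOR.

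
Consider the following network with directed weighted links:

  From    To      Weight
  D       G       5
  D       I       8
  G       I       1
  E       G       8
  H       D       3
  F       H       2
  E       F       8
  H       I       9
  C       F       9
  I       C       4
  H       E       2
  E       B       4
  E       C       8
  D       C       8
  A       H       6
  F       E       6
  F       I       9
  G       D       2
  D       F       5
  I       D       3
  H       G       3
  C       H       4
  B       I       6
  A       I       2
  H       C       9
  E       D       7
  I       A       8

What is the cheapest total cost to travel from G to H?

9

Settle nodes by increasing distance from G:
G: 0
I: 1  (via G)
D: 2  (via G)
C: 5  (via I)
F: 7  (via D)
A: 9  (via I)
H: 9  (via C)
Shortest route: G → I → C → H = 9.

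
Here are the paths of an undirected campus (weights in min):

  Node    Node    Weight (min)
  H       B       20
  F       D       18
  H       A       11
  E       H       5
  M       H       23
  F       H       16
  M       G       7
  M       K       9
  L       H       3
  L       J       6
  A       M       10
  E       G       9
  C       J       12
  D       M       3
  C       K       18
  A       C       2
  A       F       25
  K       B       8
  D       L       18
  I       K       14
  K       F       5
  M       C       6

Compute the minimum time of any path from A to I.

31 min

Shortest distances from A:
A: 0
C: 2  (via A)
M: 8  (via C)
D: 11  (via M)
H: 11  (via A)
J: 14  (via C)
L: 14  (via H)
G: 15  (via M)
E: 16  (via H)
K: 17  (via M)
F: 22  (via K)
B: 25  (via K)
I: 31  (via K)
Shortest route: A–C–M–K–I = 31 min.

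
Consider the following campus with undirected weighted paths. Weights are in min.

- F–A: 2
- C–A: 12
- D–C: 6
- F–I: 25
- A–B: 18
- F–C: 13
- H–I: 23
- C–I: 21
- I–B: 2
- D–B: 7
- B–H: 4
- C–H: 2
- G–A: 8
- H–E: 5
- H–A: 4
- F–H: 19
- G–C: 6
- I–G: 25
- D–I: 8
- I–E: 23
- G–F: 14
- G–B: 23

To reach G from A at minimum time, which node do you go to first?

G

Enumerating some paths:
A → G: 8 = 8
A → C → G: 12+6 = 18
A → F → G: 2+14 = 16
A → H → C → G: 4+2+6 = 12
The minimum is 8 min via A → G.
So from A the first move is to G.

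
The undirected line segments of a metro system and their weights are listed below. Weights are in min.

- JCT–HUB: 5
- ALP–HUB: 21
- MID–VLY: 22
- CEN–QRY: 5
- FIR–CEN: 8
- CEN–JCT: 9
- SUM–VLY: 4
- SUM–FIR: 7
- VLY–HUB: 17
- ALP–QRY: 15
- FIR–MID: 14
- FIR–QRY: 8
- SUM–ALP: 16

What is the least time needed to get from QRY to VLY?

19 min

Shortest distances from QRY:
QRY: 0
CEN: 5  (via QRY)
FIR: 8  (via QRY)
JCT: 14  (via CEN)
SUM: 15  (via FIR)
ALP: 15  (via QRY)
HUB: 19  (via JCT)
VLY: 19  (via SUM)
Shortest route: QRY → FIR → SUM → VLY = 19 min.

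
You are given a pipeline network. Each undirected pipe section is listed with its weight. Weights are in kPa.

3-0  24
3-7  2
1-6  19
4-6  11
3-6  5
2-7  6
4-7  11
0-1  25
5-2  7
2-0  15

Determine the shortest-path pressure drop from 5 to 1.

39 kPa

Compare a few routes:
5–2–7–3–6–1: 7+6+2+5+19 = 39
5–2–0–1: 7+15+25 = 47
5–2–7–4–6–1: 7+6+11+11+19 = 54
Cheapest is 5–2–7–3–6–1 at 39 kPa.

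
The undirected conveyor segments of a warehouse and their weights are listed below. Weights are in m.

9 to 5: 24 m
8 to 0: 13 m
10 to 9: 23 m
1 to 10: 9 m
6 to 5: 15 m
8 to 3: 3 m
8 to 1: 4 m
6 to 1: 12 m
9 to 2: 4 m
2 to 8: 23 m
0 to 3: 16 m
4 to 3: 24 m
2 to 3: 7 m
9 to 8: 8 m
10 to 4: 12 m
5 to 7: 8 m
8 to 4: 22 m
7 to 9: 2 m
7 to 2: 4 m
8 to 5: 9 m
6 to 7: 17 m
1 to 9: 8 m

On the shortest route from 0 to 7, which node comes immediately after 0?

Compare a few routes:
0–8–9–7: 13+8+2 = 23
0–8–1–9–7: 13+4+8+2 = 27
0–3–2–7: 16+7+4 = 27
Cheapest is 0–8–9–7 at 23 m.
So from 0 the first move is to 8.

8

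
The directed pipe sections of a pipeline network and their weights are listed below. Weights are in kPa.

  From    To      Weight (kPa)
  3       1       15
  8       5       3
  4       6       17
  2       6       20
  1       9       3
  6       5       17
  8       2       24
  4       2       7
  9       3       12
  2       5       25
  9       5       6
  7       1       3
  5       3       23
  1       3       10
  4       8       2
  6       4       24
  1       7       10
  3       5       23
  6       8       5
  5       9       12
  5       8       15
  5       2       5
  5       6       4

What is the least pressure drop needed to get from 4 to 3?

28 kPa

Compare a few routes:
4 → 8 → 5 → 3: 2+3+23 = 28
4 → 8 → 5 → 9 → 3: 2+3+12+12 = 29
Cheapest is 4 → 8 → 5 → 3 at 28 kPa.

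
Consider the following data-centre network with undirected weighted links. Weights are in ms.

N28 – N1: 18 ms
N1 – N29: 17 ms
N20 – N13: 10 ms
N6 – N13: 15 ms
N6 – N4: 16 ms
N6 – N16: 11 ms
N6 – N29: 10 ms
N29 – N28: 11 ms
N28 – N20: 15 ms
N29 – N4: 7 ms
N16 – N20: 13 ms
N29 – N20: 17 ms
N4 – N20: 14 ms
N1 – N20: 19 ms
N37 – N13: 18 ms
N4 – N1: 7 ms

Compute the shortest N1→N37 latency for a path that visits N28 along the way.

61 ms

Best N1 to N28: N1–N28 costing 18
Shortest N28→N37: N28–N20–N13–N37 = 43
Total via N28: 18 + 43 = 61 ms.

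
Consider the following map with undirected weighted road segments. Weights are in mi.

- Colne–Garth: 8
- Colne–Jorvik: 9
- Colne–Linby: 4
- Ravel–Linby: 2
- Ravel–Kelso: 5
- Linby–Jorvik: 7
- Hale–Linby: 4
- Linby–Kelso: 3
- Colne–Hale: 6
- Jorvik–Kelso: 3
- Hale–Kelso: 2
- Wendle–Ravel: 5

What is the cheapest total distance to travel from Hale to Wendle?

Running Dijkstra from Hale:
Hale: 0
Kelso: 2  (via Hale)
Linby: 4  (via Hale)
Jorvik: 5  (via Kelso)
Ravel: 6  (via Linby)
Colne: 6  (via Hale)
Wendle: 11  (via Ravel)
Shortest route: Hale → Linby → Ravel → Wendle = 11 mi.

11 mi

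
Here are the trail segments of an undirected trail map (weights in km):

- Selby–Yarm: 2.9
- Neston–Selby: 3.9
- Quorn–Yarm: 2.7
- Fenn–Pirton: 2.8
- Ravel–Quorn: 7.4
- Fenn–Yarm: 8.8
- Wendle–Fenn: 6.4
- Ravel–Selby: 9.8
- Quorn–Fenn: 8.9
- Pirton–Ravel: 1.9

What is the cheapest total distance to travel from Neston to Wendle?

Compare a few routes:
Neston - Selby - Yarm - Fenn - Wendle: 3.9+2.9+8.8+6.4 = 22
Neston - Selby - Yarm - Quorn - Fenn - Wendle: 3.9+2.9+2.7+8.9+6.4 = 24.8
The minimum is 22 km via Neston - Selby - Yarm - Fenn - Wendle.

22 km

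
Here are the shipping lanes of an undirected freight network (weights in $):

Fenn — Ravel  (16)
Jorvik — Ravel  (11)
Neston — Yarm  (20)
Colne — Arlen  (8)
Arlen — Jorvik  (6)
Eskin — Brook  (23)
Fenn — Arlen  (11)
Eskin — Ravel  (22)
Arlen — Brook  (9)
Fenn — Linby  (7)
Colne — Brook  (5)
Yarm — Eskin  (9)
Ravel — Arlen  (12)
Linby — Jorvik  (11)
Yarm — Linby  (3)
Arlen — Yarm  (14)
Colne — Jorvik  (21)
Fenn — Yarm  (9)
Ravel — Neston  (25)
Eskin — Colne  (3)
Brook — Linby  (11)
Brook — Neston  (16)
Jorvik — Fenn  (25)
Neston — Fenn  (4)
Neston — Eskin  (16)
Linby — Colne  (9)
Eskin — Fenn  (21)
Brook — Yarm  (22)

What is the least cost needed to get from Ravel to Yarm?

$25

Candidate routes:
Ravel–Fenn–Yarm: 16+9 = 25
Ravel–Fenn–Linby–Yarm: 16+7+3 = 26
Ravel–Arlen–Yarm: 12+14 = 26
The minimum is $25 via Ravel–Fenn–Yarm.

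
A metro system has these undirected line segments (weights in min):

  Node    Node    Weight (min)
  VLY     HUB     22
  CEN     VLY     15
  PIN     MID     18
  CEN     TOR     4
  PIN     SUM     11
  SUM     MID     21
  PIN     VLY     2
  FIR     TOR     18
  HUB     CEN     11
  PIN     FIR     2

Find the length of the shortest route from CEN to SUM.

Candidate routes:
CEN - TOR - FIR - PIN - SUM: 4+18+2+11 = 35
CEN - HUB - VLY - PIN - SUM: 11+22+2+11 = 46
CEN - VLY - PIN - SUM: 15+2+11 = 28
CEN - VLY - PIN - MID - SUM: 15+2+18+21 = 56
Cheapest is CEN - VLY - PIN - SUM at 28 min.

28 min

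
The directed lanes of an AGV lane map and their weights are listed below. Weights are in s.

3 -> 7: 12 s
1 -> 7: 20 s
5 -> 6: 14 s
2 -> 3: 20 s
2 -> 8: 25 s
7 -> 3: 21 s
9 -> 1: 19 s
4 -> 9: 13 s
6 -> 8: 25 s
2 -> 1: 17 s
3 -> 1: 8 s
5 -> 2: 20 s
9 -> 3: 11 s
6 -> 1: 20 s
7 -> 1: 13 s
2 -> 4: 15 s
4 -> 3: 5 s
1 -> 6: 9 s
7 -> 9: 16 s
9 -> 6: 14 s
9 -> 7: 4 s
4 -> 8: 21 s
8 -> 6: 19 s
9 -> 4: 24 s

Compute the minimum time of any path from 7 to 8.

47 s

Shortest distances from 7:
7: 0
1: 13  (via 7)
9: 16  (via 7)
3: 21  (via 7)
6: 22  (via 1)
4: 40  (via 9)
8: 47  (via 6)
Shortest route: 7–1–6–8 = 47 s.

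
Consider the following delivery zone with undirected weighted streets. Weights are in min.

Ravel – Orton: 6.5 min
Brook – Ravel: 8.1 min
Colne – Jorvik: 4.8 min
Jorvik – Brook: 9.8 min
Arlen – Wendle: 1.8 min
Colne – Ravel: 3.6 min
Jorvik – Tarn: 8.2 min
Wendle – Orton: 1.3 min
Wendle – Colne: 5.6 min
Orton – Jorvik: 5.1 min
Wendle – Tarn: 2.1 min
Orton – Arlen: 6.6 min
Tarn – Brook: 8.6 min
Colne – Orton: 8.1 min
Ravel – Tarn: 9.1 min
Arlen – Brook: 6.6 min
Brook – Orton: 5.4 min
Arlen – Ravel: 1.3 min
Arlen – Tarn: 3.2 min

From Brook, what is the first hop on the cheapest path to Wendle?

Orton

Enumerating some paths:
Brook–Arlen–Wendle: 6.6+1.8 = 8.4
Brook–Orton–Wendle: 5.4+1.3 = 6.7
Cheapest is Brook–Orton–Wendle at 6.7 min.
So from Brook the first move is to Orton.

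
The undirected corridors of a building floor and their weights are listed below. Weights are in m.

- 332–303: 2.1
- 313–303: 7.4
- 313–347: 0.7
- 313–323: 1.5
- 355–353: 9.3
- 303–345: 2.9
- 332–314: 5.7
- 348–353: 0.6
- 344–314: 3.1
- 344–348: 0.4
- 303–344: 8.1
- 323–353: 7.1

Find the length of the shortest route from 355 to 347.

Enumerating some paths:
355–353–323–313–347: 9.3+7.1+1.5+0.7 = 18.6
355–353–348–344–303–313–347: 9.3+0.6+0.4+8.1+7.4+0.7 = 26.5
355–353–348–344–314–332–303–313–347: 9.3+0.6+0.4+3.1+5.7+2.1+7.4+0.7 = 29.3
Cheapest is 355–353–323–313–347 at 18.6 m.

18.6 m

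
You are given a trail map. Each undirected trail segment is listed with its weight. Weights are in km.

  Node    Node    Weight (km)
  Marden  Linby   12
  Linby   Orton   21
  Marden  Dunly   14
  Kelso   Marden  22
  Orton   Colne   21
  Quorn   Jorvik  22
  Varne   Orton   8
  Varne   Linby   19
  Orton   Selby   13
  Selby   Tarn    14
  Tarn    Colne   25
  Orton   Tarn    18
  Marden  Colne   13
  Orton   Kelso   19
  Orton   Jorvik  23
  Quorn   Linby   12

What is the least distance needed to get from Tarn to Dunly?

Compare a few routes:
Tarn → Orton → Linby → Marden → Dunly: 18+21+12+14 = 65
Tarn → Orton → Colne → Marden → Dunly: 18+21+13+14 = 66
Tarn → Colne → Marden → Dunly: 25+13+14 = 52
The minimum is 52 km via Tarn → Colne → Marden → Dunly.

52 km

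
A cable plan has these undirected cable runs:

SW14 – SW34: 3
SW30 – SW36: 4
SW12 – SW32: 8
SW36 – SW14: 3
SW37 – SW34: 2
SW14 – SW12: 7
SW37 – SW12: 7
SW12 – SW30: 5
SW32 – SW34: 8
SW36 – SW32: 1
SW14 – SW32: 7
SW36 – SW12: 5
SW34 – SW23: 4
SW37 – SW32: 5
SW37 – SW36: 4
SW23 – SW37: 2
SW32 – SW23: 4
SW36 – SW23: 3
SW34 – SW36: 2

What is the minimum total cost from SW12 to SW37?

7

Candidate routes:
SW12 - SW36 - SW34 - SW37: 5+2+2 = 9
SW12 - SW37: 7 = 7
The minimum is 7 via SW12 - SW37.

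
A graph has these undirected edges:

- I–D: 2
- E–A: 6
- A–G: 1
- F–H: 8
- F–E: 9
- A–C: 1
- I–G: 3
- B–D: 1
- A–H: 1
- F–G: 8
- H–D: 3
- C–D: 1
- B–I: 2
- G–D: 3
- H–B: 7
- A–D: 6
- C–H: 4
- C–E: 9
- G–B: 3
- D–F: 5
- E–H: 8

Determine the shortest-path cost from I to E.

Running Dijkstra from I:
I: 0
B: 2  (via I)
D: 2  (via I)
C: 3  (via D)
G: 3  (via I)
A: 4  (via C)
H: 5  (via D)
F: 7  (via D)
E: 10  (via A)
Shortest route: I–D–C–A–E = 10.

10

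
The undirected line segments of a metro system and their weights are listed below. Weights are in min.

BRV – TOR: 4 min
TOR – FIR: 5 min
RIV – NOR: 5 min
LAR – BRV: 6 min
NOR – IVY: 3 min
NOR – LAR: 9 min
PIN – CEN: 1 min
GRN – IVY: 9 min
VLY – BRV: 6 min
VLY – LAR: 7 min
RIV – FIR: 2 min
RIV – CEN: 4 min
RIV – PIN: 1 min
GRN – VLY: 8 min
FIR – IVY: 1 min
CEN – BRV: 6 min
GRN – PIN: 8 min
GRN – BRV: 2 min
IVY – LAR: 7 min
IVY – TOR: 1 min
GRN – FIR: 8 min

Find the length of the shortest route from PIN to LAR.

Running Dijkstra from PIN:
PIN: 0
CEN: 1  (via PIN)
RIV: 1  (via PIN)
FIR: 3  (via RIV)
IVY: 4  (via FIR)
TOR: 5  (via IVY)
NOR: 6  (via RIV)
BRV: 7  (via CEN)
GRN: 8  (via PIN)
LAR: 11  (via IVY)
Shortest route: PIN–RIV–FIR–IVY–LAR = 11 min.

11 min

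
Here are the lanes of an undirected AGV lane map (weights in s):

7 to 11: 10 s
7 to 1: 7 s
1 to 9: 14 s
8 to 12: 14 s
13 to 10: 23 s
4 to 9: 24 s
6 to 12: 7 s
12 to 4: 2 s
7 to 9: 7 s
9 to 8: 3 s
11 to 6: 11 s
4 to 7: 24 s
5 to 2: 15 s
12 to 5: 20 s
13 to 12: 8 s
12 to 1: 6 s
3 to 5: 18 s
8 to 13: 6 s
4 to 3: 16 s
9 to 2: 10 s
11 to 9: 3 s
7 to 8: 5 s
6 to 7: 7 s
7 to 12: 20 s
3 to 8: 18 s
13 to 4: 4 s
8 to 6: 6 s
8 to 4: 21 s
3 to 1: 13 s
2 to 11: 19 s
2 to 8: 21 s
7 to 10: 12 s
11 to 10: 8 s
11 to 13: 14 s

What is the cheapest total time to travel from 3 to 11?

24 s

Enumerating some paths:
3 → 1 → 9 → 11: 13+14+3 = 30
3 → 8 → 9 → 11: 18+3+3 = 24
The minimum is 24 s via 3 → 8 → 9 → 11.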